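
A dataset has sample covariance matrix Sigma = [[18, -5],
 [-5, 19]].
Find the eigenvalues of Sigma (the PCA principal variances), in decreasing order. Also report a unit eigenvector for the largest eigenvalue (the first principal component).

Step 1 — characteristic polynomial of 2×2 Sigma:
  det(Sigma - λI) = λ² - trace · λ + det = 0.
  trace = 18 + 19 = 37, det = 18·19 - (-5)² = 317.
Step 2 — discriminant:
  Δ = trace² - 4·det = 1369 - 1268 = 101.
Step 3 — eigenvalues:
  λ = (trace ± √Δ)/2 = (37 ± 10.0499)/2,
  λ_1 = 23.5249,  λ_2 = 13.4751.

Step 4 — unit eigenvector for λ_1: solve (Sigma - λ_1 I)v = 0. First row:
  (18 - 23.5249)·v_x + (-5)·v_y = 0, i.e. (-5.5249)·v_x + (-5)·v_y = 0,
  so v ∝ (b, λ_1 - a) = (-5, 5.5249); multiply by -1 so the first entry is positive: u = (5, -5.5249).
  ||u|| = √((5)² + (-5.5249)²) = √(55.5249) ≈ 7.4515,
  v_1 = u/||u|| ≈ (0.671, -0.7415) (||v_1|| = 1).

λ_1 = 23.5249,  λ_2 = 13.4751;  v_1 ≈ (0.671, -0.7415)


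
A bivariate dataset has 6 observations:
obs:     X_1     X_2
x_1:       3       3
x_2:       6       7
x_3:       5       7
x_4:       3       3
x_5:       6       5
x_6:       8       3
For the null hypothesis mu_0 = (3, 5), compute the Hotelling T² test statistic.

Step 1 — sample mean vector:
  mean(X_1) = (3 + 6 + 5 + 3 + 6 + 8) / 6 = 31/6 = 5.1667
  mean(X_2) = (3 + 7 + 7 + 3 + 5 + 3) / 6 = 28/6 = 4.6667
  x̄ = (5.1667, 4.6667),  deviation x̄ - mu_0 = (5.1667, 4.6667) - (3, 5) = (2.1667, -0.3333).

Step 2 — sample covariance matrix, S[i,j] = (1/(n-1)) · Σ_k (x_{k,i} - mean_i) · (x_{k,j} - mean_j), divisor n-1 = 5:
  S[X_1,X_1] = ((-2.1667)·(-2.1667) + (0.8333)·(0.8333) + (-0.1667)·(-0.1667) + (-2.1667)·(-2.1667) + (0.8333)·(0.8333) + (2.8333)·(2.8333)) / 5 = 18.8333/5 = 3.7667
  S[X_1,X_2] = ((-2.1667)·(-1.6667) + (0.8333)·(2.3333) + (-0.1667)·(2.3333) + (-2.1667)·(-1.6667) + (0.8333)·(0.3333) + (2.8333)·(-1.6667)) / 5 = 4.3333/5 = 0.8667
  S[X_2,X_2] = ((-1.6667)·(-1.6667) + (2.3333)·(2.3333) + (2.3333)·(2.3333) + (-1.6667)·(-1.6667) + (0.3333)·(0.3333) + (-1.6667)·(-1.6667)) / 5 = 19.3333/5 = 3.8667
  S = [[3.7667, 0.8667],
 [0.8667, 3.8667]].

Step 3 — invert S. det(S) = 3.7667·3.8667 - (0.8667)² = 13.8133.
  S^{-1} = (1/det) · [[d, -b], [-b, a]] = [[0.2799, -0.0627],
 [-0.0627, 0.2727]].

Step 4 — quadratic form (x̄ - mu_0)^T · S^{-1} · (x̄ - mu_0):
  S^{-1} · (x̄ - mu_0) = (0.6274, -0.2268),
  (x̄ - mu_0)^T · [...] = (2.1667)·(0.6274) + (-0.3333)·(-0.2268) = 1.435.

Step 5 — scale by n: T² = 6 · 1.435 = 8.61.

T² ≈ 8.61


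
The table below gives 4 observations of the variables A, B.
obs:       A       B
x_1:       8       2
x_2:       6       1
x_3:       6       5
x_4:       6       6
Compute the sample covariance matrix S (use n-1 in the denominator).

Step 1 — column means:
  mean(A) = (8 + 6 + 6 + 6) / 4 = 26/4 = 6.5
  mean(B) = (2 + 1 + 5 + 6) / 4 = 14/4 = 3.5

Step 2 — sample covariance S[i,j] = (1/(n-1)) · Σ_k (x_{k,i} - mean_i) · (x_{k,j} - mean_j), with n-1 = 3.
  S[A,A] = ((1.5)·(1.5) + (-0.5)·(-0.5) + (-0.5)·(-0.5) + (-0.5)·(-0.5)) / 3 = 3/3 = 1
  S[A,B] = ((1.5)·(-1.5) + (-0.5)·(-2.5) + (-0.5)·(1.5) + (-0.5)·(2.5)) / 3 = -3/3 = -1
  S[B,B] = ((-1.5)·(-1.5) + (-2.5)·(-2.5) + (1.5)·(1.5) + (2.5)·(2.5)) / 3 = 17/3 = 5.6667

S is symmetric (S[j,i] = S[i,j]). Assembling:

S = [[1, -1],
 [-1, 5.6667]]


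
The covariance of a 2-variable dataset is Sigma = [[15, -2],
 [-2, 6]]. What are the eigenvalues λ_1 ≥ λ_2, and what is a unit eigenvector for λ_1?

Step 1 — characteristic polynomial of 2×2 Sigma:
  det(Sigma - λI) = λ² - trace · λ + det = 0.
  trace = 15 + 6 = 21, det = 15·6 - (-2)² = 86.
Step 2 — discriminant:
  Δ = trace² - 4·det = 441 - 344 = 97.
Step 3 — eigenvalues:
  λ = (trace ± √Δ)/2 = (21 ± 9.8489)/2,
  λ_1 = 15.4244,  λ_2 = 5.5756.

Step 4 — unit eigenvector for λ_1: solve (Sigma - λ_1 I)v = 0. First row:
  (15 - 15.4244)·v_x + (-2)·v_y = 0, i.e. (-0.4244)·v_x + (-2)·v_y = 0,
  so v ∝ (b, λ_1 - a) = (-2, 0.4244); multiply by -1 so the first entry is positive: u = (2, -0.4244).
  ||u|| = √((2)² + (-0.4244)²) = √(4.1801) ≈ 2.0445,
  v_1 = u/||u|| ≈ (0.9782, -0.2076) (||v_1|| = 1).

λ_1 = 15.4244,  λ_2 = 5.5756;  v_1 ≈ (0.9782, -0.2076)


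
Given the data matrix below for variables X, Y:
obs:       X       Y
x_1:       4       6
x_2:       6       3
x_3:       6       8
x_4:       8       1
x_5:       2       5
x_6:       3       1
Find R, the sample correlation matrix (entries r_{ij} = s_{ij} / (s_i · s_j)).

Step 1 — column means:
  mean(X) = (4 + 6 + 6 + 8 + 2 + 3) / 6 = 29/6 = 4.8333
  mean(Y) = (6 + 3 + 8 + 1 + 5 + 1) / 6 = 24/6 = 4

Step 2 — sample variances and covariances s[i,j] = (1/(n-1)) · Σ_k (x_{k,i} - mean_i) · (x_{k,j} - mean_j), with n-1 = 5:
  s[X,X] = ((-0.8333)·(-0.8333) + (1.1667)·(1.1667) + (1.1667)·(1.1667) + (3.1667)·(3.1667) + (-2.8333)·(-2.8333) + (-1.8333)·(-1.8333)) / 5 = 24.8333/5 = 4.9667
  s[X,Y] = ((-0.8333)·(2) + (1.1667)·(-1) + (1.1667)·(4) + (3.1667)·(-3) + (-2.8333)·(1) + (-1.8333)·(-3)) / 5 = -5/5 = -1
  s[Y,Y] = ((2)·(2) + (-1)·(-1) + (4)·(4) + (-3)·(-3) + (1)·(1) + (-3)·(-3)) / 5 = 40/5 = 8
  Sample standard deviations s_i = √(s[i,i]):
  s(X) = √(4.9667) = 2.2286
  s(Y) = √(8) = 2.8284

Step 3 — r_{ij} = s_{ij} / (s_i · s_j):
  r[X,X] = 1 (diagonal).
  r[X,Y] = -1 / (2.2286 · 2.8284) = -1 / 6.3034 = -0.1586
  r[Y,Y] = 1 (diagonal).

R is symmetric with unit diagonal. Assembling:

R = [[1, -0.1586],
 [-0.1586, 1]]


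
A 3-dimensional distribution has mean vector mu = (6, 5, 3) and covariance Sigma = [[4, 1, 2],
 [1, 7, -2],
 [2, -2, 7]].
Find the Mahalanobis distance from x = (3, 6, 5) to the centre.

Step 1 — centre the observation: (x - mu) = (-3, 1, 2).

Step 2 — invert Sigma (cofactor / det for 3×3, or solve directly):
  Sigma^{-1} = [[0.3285, -0.0803, -0.1168],
 [-0.0803, 0.1752, 0.073],
 [-0.1168, 0.073, 0.1971]].

Step 3 — form the quadratic (x - mu)^T · Sigma^{-1} · (x - mu):
  Sigma^{-1} · (x - mu) = (-1.2993, 0.562, 0.8175).
  (x - mu)^T · [Sigma^{-1} · (x - mu)] = (-3)·(-1.2993) + (1)·(0.562) + (2)·(0.8175) = 6.0949.

Step 4 — take square root: d = √(6.0949) ≈ 2.4688.

d(x, mu) = √(6.0949) ≈ 2.4688


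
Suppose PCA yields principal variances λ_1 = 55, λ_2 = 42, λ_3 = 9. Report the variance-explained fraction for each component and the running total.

Step 1 — total variance = trace(Sigma) = Σ λ_i = 55 + 42 + 9 = 106.

Step 2 — fraction explained by component i = λ_i / Σ λ:
  PC1: 55/106 = 0.5189
  PC2: 42/106 = 0.3962
  PC3: 9/106 = 0.0849

Step 3 — cumulative fraction after k components = (λ_1 + ... + λ_k) / Σ λ:
  k = 1: 55/106 = 0.5189
  k = 2: (55 + 42)/106 = 97/106 = 0.9151
  k = 3: (55 + 42 + 9)/106 = 106/106 = 1

Summary (fraction, with percent):

explained: PC1 0.5189 (51.89%), PC2 0.3962 (39.62%), PC3 0.0849 (8.49%);  cumulative: 0.5189, 0.9151, 1


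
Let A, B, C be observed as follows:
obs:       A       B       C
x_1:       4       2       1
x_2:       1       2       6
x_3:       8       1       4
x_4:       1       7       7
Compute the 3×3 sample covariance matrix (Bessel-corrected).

Step 1 — column means:
  mean(A) = (4 + 1 + 8 + 1) / 4 = 14/4 = 3.5
  mean(B) = (2 + 2 + 1 + 7) / 4 = 12/4 = 3
  mean(C) = (1 + 6 + 4 + 7) / 4 = 18/4 = 4.5

Step 2 — sample covariance S[i,j] = (1/(n-1)) · Σ_k (x_{k,i} - mean_i) · (x_{k,j} - mean_j), with n-1 = 3.
  S[A,A] = ((0.5)·(0.5) + (-2.5)·(-2.5) + (4.5)·(4.5) + (-2.5)·(-2.5)) / 3 = 33/3 = 11
  S[A,B] = ((0.5)·(-1) + (-2.5)·(-1) + (4.5)·(-2) + (-2.5)·(4)) / 3 = -17/3 = -5.6667
  S[A,C] = ((0.5)·(-3.5) + (-2.5)·(1.5) + (4.5)·(-0.5) + (-2.5)·(2.5)) / 3 = -14/3 = -4.6667
  S[B,B] = ((-1)·(-1) + (-1)·(-1) + (-2)·(-2) + (4)·(4)) / 3 = 22/3 = 7.3333
  S[B,C] = ((-1)·(-3.5) + (-1)·(1.5) + (-2)·(-0.5) + (4)·(2.5)) / 3 = 13/3 = 4.3333
  S[C,C] = ((-3.5)·(-3.5) + (1.5)·(1.5) + (-0.5)·(-0.5) + (2.5)·(2.5)) / 3 = 21/3 = 7

S is symmetric (S[j,i] = S[i,j]). Assembling:

S = [[11, -5.6667, -4.6667],
 [-5.6667, 7.3333, 4.3333],
 [-4.6667, 4.3333, 7]]


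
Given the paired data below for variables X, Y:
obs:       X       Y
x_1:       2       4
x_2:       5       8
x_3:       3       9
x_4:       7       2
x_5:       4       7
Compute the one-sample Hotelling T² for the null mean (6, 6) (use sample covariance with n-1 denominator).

Step 1 — sample mean vector:
  mean(X) = (2 + 5 + 3 + 7 + 4) / 5 = 21/5 = 4.2
  mean(Y) = (4 + 8 + 9 + 2 + 7) / 5 = 30/5 = 6
  x̄ = (4.2, 6),  deviation x̄ - mu_0 = (4.2, 6) - (6, 6) = (-1.8, 0).

Step 2 — sample covariance matrix, S[i,j] = (1/(n-1)) · Σ_k (x_{k,i} - mean_i) · (x_{k,j} - mean_j), divisor n-1 = 4:
  S[X,X] = ((-2.2)·(-2.2) + (0.8)·(0.8) + (-1.2)·(-1.2) + (2.8)·(2.8) + (-0.2)·(-0.2)) / 4 = 14.8/4 = 3.7
  S[X,Y] = ((-2.2)·(-2) + (0.8)·(2) + (-1.2)·(3) + (2.8)·(-4) + (-0.2)·(1)) / 4 = -9/4 = -2.25
  S[Y,Y] = ((-2)·(-2) + (2)·(2) + (3)·(3) + (-4)·(-4) + (1)·(1)) / 4 = 34/4 = 8.5
  S = [[3.7, -2.25],
 [-2.25, 8.5]].

Step 3 — invert S. det(S) = 3.7·8.5 - (-2.25)² = 26.3875.
  S^{-1} = (1/det) · [[d, -b], [-b, a]] = [[0.3221, 0.0853],
 [0.0853, 0.1402]].

Step 4 — quadratic form (x̄ - mu_0)^T · S^{-1} · (x̄ - mu_0):
  S^{-1} · (x̄ - mu_0) = (-0.5798, -0.1535),
  (x̄ - mu_0)^T · [...] = (-1.8)·(-0.5798) + (0)·(-0.1535) = 1.0437.

Step 5 — scale by n: T² = 5 · 1.0437 = 5.2184.

T² ≈ 5.2184


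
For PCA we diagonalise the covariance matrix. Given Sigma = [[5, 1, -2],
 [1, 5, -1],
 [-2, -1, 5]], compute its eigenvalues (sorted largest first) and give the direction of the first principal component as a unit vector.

Step 1 — characteristic polynomial p(λ) = det(λI - Sigma) = λ³ - tr·λ² + c_1·λ - det, where tr = trace, c_1 = sum of the principal 2×2 minors, det = det(Sigma):
  tr = 5 + 5 + 5 = 15,
  c_1 = (5·5 - (1)²) + (5·5 - (-2)²) + (5·5 - (-1)²) = 24 + 21 + 24 = 69,
  det = 5·(5·5 - (-1)²) - (1)·((1)·5 - (-1)·(-2)) + (-2)·((1)·(-1) - 5·(-2)) = 5·(24) - (1)·(3) + (-2)·(9) = 99.
  So p(λ) = λ³ - 15λ² + 69λ - 99.
Step 2 — look for an integer root (rational root theorem: any rational root is an integer divisor of 99). Testing λ = 3:
  p(3) = 27 - 135 + 207 - 99 = 0  ✓
  Dividing out (λ - 3): p(λ) = (λ - 3)(λ² - 12λ + 33).
Step 3 — remaining eigenvalues from the quadratic λ² - 12λ + 33 = 0:
  Δ = 12² - 4·33 = 144 - 132 = 12,  λ = (12 ± √12)/2 = (12 ± 3.4641)/2 ≈ 7.7321 or 4.2679.
  Sorted: λ_1 = 7.7321,  λ_2 = 4.2679,  λ_3 = 3  (check: sum = 15 = tr ✓).

Step 4 — unit eigenvector for λ_1 ≈ 7.7321: v spans the null space of (Sigma - λ_1 I), whose rows are
  r_1 = (-2.7321, 1, -2),  r_2 = (1, -2.7321, -1),  r_3 = (-2, -1, -2.7321).
  v is orthogonal to every row, so take v ∝ r_1 × r_2 = ((1)·(-1) - (-2)·(-2.7321), (-2)·(1) - (-2.7321)·(-1), (-2.7321)·(-2.7321) - (1)·(1)) ≈ (-6.4641, -4.7321, 6.4641).
  Rescale (multiply by -1 so the first nonzero entry is positive): u = (6.4641, 4.7321, -6.4641).
  ||u|| = √((6.4641)² + (4.7321)² + (-6.4641)²) = √(105.9615) ≈ 10.2938,  v_1 = u/||u|| ≈ (0.628, 0.4597, -0.628) (||v_1|| = 1).

λ_1 = 7.7321,  λ_2 = 4.2679,  λ_3 = 3;  v_1 ≈ (0.628, 0.4597, -0.628)


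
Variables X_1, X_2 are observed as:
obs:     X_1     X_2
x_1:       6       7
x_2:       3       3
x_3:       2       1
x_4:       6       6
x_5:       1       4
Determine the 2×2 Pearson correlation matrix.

Step 1 — column means:
  mean(X_1) = (6 + 3 + 2 + 6 + 1) / 5 = 18/5 = 3.6
  mean(X_2) = (7 + 3 + 1 + 6 + 4) / 5 = 21/5 = 4.2

Step 2 — sample variances and covariances s[i,j] = (1/(n-1)) · Σ_k (x_{k,i} - mean_i) · (x_{k,j} - mean_j), with n-1 = 4:
  s[X_1,X_1] = ((2.4)·(2.4) + (-0.6)·(-0.6) + (-1.6)·(-1.6) + (2.4)·(2.4) + (-2.6)·(-2.6)) / 4 = 21.2/4 = 5.3
  s[X_1,X_2] = ((2.4)·(2.8) + (-0.6)·(-1.2) + (-1.6)·(-3.2) + (2.4)·(1.8) + (-2.6)·(-0.2)) / 4 = 17.4/4 = 4.35
  s[X_2,X_2] = ((2.8)·(2.8) + (-1.2)·(-1.2) + (-3.2)·(-3.2) + (1.8)·(1.8) + (-0.2)·(-0.2)) / 4 = 22.8/4 = 5.7
  Sample standard deviations s_i = √(s[i,i]):
  s(X_1) = √(5.3) = 2.3022
  s(X_2) = √(5.7) = 2.3875

Step 3 — r_{ij} = s_{ij} / (s_i · s_j):
  r[X_1,X_1] = 1 (diagonal).
  r[X_1,X_2] = 4.35 / (2.3022 · 2.3875) = 4.35 / 5.4964 = 0.7914
  r[X_2,X_2] = 1 (diagonal).

R is symmetric with unit diagonal. Assembling:

R = [[1, 0.7914],
 [0.7914, 1]]


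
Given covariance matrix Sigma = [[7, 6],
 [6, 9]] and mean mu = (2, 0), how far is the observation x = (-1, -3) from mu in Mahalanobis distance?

Step 1 — centre the observation: (x - mu) = (-3, -3).

Step 2 — invert Sigma. det(Sigma) = 7·9 - (6)² = 27.
  Sigma^{-1} = (1/det) · [[d, -b], [-b, a]] = [[0.3333, -0.2222],
 [-0.2222, 0.2593]].

Step 3 — form the quadratic (x - mu)^T · Sigma^{-1} · (x - mu):
  Sigma^{-1} · (x - mu) = (-0.3333, -0.1111).
  (x - mu)^T · [Sigma^{-1} · (x - mu)] = (-3)·(-0.3333) + (-3)·(-0.1111) = 1.3333.

Step 4 — take square root: d = √(1.3333) ≈ 1.1547.

d(x, mu) = √(1.3333) ≈ 1.1547


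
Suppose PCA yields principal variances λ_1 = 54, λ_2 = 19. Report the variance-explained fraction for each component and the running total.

Step 1 — total variance = trace(Sigma) = Σ λ_i = 54 + 19 = 73.

Step 2 — fraction explained by component i = λ_i / Σ λ:
  PC1: 54/73 = 0.7397
  PC2: 19/73 = 0.2603

Step 3 — cumulative fraction after k components = (λ_1 + ... + λ_k) / Σ λ:
  k = 1: 54/73 = 0.7397
  k = 2: (54 + 19)/73 = 73/73 = 1

Summary (fraction, with percent):

explained: PC1 0.7397 (73.97%), PC2 0.2603 (26.03%);  cumulative: 0.7397, 1


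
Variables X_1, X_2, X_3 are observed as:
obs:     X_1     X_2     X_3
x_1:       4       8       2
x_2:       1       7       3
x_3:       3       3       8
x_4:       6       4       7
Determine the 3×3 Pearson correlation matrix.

Step 1 — column means:
  mean(X_1) = (4 + 1 + 3 + 6) / 4 = 14/4 = 3.5
  mean(X_2) = (8 + 7 + 3 + 4) / 4 = 22/4 = 5.5
  mean(X_3) = (2 + 3 + 8 + 7) / 4 = 20/4 = 5

Step 2 — sample variances and covariances s[i,j] = (1/(n-1)) · Σ_k (x_{k,i} - mean_i) · (x_{k,j} - mean_j), with n-1 = 3:
  s[X_1,X_1] = ((0.5)·(0.5) + (-2.5)·(-2.5) + (-0.5)·(-0.5) + (2.5)·(2.5)) / 3 = 13/3 = 4.3333
  s[X_1,X_2] = ((0.5)·(2.5) + (-2.5)·(1.5) + (-0.5)·(-2.5) + (2.5)·(-1.5)) / 3 = -5/3 = -1.6667
  s[X_1,X_3] = ((0.5)·(-3) + (-2.5)·(-2) + (-0.5)·(3) + (2.5)·(2)) / 3 = 7/3 = 2.3333
  s[X_2,X_2] = ((2.5)·(2.5) + (1.5)·(1.5) + (-2.5)·(-2.5) + (-1.5)·(-1.5)) / 3 = 17/3 = 5.6667
  s[X_2,X_3] = ((2.5)·(-3) + (1.5)·(-2) + (-2.5)·(3) + (-1.5)·(2)) / 3 = -21/3 = -7
  s[X_3,X_3] = ((-3)·(-3) + (-2)·(-2) + (3)·(3) + (2)·(2)) / 3 = 26/3 = 8.6667
  Sample standard deviations s_i = √(s[i,i]):
  s(X_1) = √(4.3333) = 2.0817
  s(X_2) = √(5.6667) = 2.3805
  s(X_3) = √(8.6667) = 2.9439

Step 3 — r_{ij} = s_{ij} / (s_i · s_j):
  r[X_1,X_1] = 1 (diagonal).
  r[X_1,X_2] = -1.6667 / (2.0817 · 2.3805) = -1.6667 / 4.9554 = -0.3363
  r[X_1,X_3] = 2.3333 / (2.0817 · 2.9439) = 2.3333 / 6.1283 = 0.3807
  r[X_2,X_2] = 1 (diagonal).
  r[X_2,X_3] = -7 / (2.3805 · 2.9439) = -7 / 7.0079 = -0.9989
  r[X_3,X_3] = 1 (diagonal).

R is symmetric with unit diagonal. Assembling:

R = [[1, -0.3363, 0.3807],
 [-0.3363, 1, -0.9989],
 [0.3807, -0.9989, 1]]


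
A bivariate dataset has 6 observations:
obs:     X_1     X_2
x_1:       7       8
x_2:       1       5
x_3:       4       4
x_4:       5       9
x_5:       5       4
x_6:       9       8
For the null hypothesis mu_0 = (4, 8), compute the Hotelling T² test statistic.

Step 1 — sample mean vector:
  mean(X_1) = (7 + 1 + 4 + 5 + 5 + 9) / 6 = 31/6 = 5.1667
  mean(X_2) = (8 + 5 + 4 + 9 + 4 + 8) / 6 = 38/6 = 6.3333
  x̄ = (5.1667, 6.3333),  deviation x̄ - mu_0 = (5.1667, 6.3333) - (4, 8) = (1.1667, -1.6667).

Step 2 — sample covariance matrix, S[i,j] = (1/(n-1)) · Σ_k (x_{k,i} - mean_i) · (x_{k,j} - mean_j), divisor n-1 = 5:
  S[X_1,X_1] = ((1.8333)·(1.8333) + (-4.1667)·(-4.1667) + (-1.1667)·(-1.1667) + (-0.1667)·(-0.1667) + (-0.1667)·(-0.1667) + (3.8333)·(3.8333)) / 5 = 36.8333/5 = 7.3667
  S[X_1,X_2] = ((1.8333)·(1.6667) + (-4.1667)·(-1.3333) + (-1.1667)·(-2.3333) + (-0.1667)·(2.6667) + (-0.1667)·(-2.3333) + (3.8333)·(1.6667)) / 5 = 17.6667/5 = 3.5333
  S[X_2,X_2] = ((1.6667)·(1.6667) + (-1.3333)·(-1.3333) + (-2.3333)·(-2.3333) + (2.6667)·(2.6667) + (-2.3333)·(-2.3333) + (1.6667)·(1.6667)) / 5 = 25.3333/5 = 5.0667
  S = [[7.3667, 3.5333],
 [3.5333, 5.0667]].

Step 3 — invert S. det(S) = 7.3667·5.0667 - (3.5333)² = 24.84.
  S^{-1} = (1/det) · [[d, -b], [-b, a]] = [[0.204, -0.1422],
 [-0.1422, 0.2966]].

Step 4 — quadratic form (x̄ - mu_0)^T · S^{-1} · (x̄ - mu_0):
  S^{-1} · (x̄ - mu_0) = (0.475, -0.6602),
  (x̄ - mu_0)^T · [...] = (1.1667)·(0.475) + (-1.6667)·(-0.6602) = 1.6546.

Step 5 — scale by n: T² = 6 · 1.6546 = 9.9275.

T² ≈ 9.9275


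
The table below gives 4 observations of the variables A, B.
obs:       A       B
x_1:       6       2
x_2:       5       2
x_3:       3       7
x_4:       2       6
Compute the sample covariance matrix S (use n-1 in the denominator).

Step 1 — column means:
  mean(A) = (6 + 5 + 3 + 2) / 4 = 16/4 = 4
  mean(B) = (2 + 2 + 7 + 6) / 4 = 17/4 = 4.25

Step 2 — sample covariance S[i,j] = (1/(n-1)) · Σ_k (x_{k,i} - mean_i) · (x_{k,j} - mean_j), with n-1 = 3.
  S[A,A] = ((2)·(2) + (1)·(1) + (-1)·(-1) + (-2)·(-2)) / 3 = 10/3 = 3.3333
  S[A,B] = ((2)·(-2.25) + (1)·(-2.25) + (-1)·(2.75) + (-2)·(1.75)) / 3 = -13/3 = -4.3333
  S[B,B] = ((-2.25)·(-2.25) + (-2.25)·(-2.25) + (2.75)·(2.75) + (1.75)·(1.75)) / 3 = 20.75/3 = 6.9167

S is symmetric (S[j,i] = S[i,j]). Assembling:

S = [[3.3333, -4.3333],
 [-4.3333, 6.9167]]


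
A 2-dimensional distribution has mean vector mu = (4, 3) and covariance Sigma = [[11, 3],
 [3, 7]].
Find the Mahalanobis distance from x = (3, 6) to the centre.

Step 1 — centre the observation: (x - mu) = (-1, 3).

Step 2 — invert Sigma. det(Sigma) = 11·7 - (3)² = 68.
  Sigma^{-1} = (1/det) · [[d, -b], [-b, a]] = [[0.1029, -0.0441],
 [-0.0441, 0.1618]].

Step 3 — form the quadratic (x - mu)^T · Sigma^{-1} · (x - mu):
  Sigma^{-1} · (x - mu) = (-0.2353, 0.5294).
  (x - mu)^T · [Sigma^{-1} · (x - mu)] = (-1)·(-0.2353) + (3)·(0.5294) = 1.8235.

Step 4 — take square root: d = √(1.8235) ≈ 1.3504.

d(x, mu) = √(1.8235) ≈ 1.3504


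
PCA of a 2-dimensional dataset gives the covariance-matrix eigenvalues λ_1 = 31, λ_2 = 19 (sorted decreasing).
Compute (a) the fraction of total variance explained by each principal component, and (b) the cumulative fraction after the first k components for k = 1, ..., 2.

Step 1 — total variance = trace(Sigma) = Σ λ_i = 31 + 19 = 50.

Step 2 — fraction explained by component i = λ_i / Σ λ:
  PC1: 31/50 = 0.62
  PC2: 19/50 = 0.38

Step 3 — cumulative fraction after k components = (λ_1 + ... + λ_k) / Σ λ:
  k = 1: 31/50 = 0.62
  k = 2: (31 + 19)/50 = 50/50 = 1

Summary (fraction, with percent):

explained: PC1 0.62 (62%), PC2 0.38 (38%);  cumulative: 0.62, 1


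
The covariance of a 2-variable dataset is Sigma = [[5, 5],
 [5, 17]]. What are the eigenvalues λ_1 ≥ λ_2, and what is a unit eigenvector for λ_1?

Step 1 — characteristic polynomial of 2×2 Sigma:
  det(Sigma - λI) = λ² - trace · λ + det = 0.
  trace = 5 + 17 = 22, det = 5·17 - (5)² = 60.
Step 2 — discriminant:
  Δ = trace² - 4·det = 484 - 240 = 244.
Step 3 — eigenvalues:
  λ = (trace ± √Δ)/2 = (22 ± 15.6205)/2,
  λ_1 = 18.8102,  λ_2 = 3.1898.

Step 4 — unit eigenvector for λ_1: solve (Sigma - λ_1 I)v = 0. First row:
  (5 - 18.8102)·v_x + (5)·v_y = 0, i.e. (-13.8102)·v_x + (5)·v_y = 0,
  so v ∝ (b, λ_1 - a) = (5, 13.8102) = u.
  ||u|| = √((5)² + (13.8102)²) = √(215.723) ≈ 14.6875,
  v_1 = u/||u|| ≈ (0.3404, 0.9403) (||v_1|| = 1).

λ_1 = 18.8102,  λ_2 = 3.1898;  v_1 ≈ (0.3404, 0.9403)


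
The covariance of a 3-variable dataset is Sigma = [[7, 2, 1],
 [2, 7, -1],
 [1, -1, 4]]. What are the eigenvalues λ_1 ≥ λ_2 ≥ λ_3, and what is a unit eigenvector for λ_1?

Step 1 — characteristic polynomial p(λ) = det(λI - Sigma) = λ³ - tr·λ² + c_1·λ - det, where tr = trace, c_1 = sum of the principal 2×2 minors, det = det(Sigma):
  tr = 7 + 7 + 4 = 18,
  c_1 = (7·7 - (2)²) + (7·4 - (1)²) + (7·4 - (-1)²) = 45 + 27 + 27 = 99,
  det = 7·(7·4 - (-1)²) - (2)·((2)·4 - (-1)·(1)) + (1)·((2)·(-1) - 7·(1)) = 7·(27) - (2)·(9) + (1)·(-9) = 162.
  So p(λ) = λ³ - 18λ² + 99λ - 162.
Step 2 — look for an integer root (rational root theorem: any rational root is an integer divisor of 162). Testing λ = 3:
  p(3) = 27 - 162 + 297 - 162 = 0  ✓
  Dividing out (λ - 3): p(λ) = (λ - 3)(λ² - 15λ + 54).
Step 3 — remaining eigenvalues from the quadratic λ² - 15λ + 54 = 0:
  Δ = 15² - 4·54 = 225 - 216 = 9,  λ = (15 ± √9)/2 = (15 ± 3)/2 = 9 or 6.
  Sorted: λ_1 = 9,  λ_2 = 6,  λ_3 = 3  (check: sum = 18 = tr ✓).

Step 4 — unit eigenvector for λ_1 = 9: v spans the null space of (Sigma - λ_1 I), whose rows are
  r_1 = (-2, 2, 1),  r_2 = (2, -2, -1),  r_3 = (1, -1, -5).
  v is orthogonal to every row, so take v ∝ r_1 × r_3 = ((2)·(-5) - (1)·(-1), (1)·(1) - (-2)·(-5), (-2)·(-1) - (2)·(1)) = (-9, -9, 0).
  Rescale (divide by 9; multiply by -1 so the first nonzero entry is positive): u = (1, 1, 0).
  ||u|| = √((1)² + (1)² + (0)²) = √(2) ≈ 1.4142,  v_1 = u/||u|| ≈ (0.7071, 0.7071, 0) (||v_1|| = 1).

λ_1 = 9,  λ_2 = 6,  λ_3 = 3;  v_1 ≈ (0.7071, 0.7071, 0)


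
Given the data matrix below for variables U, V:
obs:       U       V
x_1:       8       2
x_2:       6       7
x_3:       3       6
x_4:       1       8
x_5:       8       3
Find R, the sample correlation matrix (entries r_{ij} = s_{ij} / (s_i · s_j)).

Step 1 — column means:
  mean(U) = (8 + 6 + 3 + 1 + 8) / 5 = 26/5 = 5.2
  mean(V) = (2 + 7 + 6 + 8 + 3) / 5 = 26/5 = 5.2

Step 2 — sample variances and covariances s[i,j] = (1/(n-1)) · Σ_k (x_{k,i} - mean_i) · (x_{k,j} - mean_j), with n-1 = 4:
  s[U,U] = ((2.8)·(2.8) + (0.8)·(0.8) + (-2.2)·(-2.2) + (-4.2)·(-4.2) + (2.8)·(2.8)) / 4 = 38.8/4 = 9.7
  s[U,V] = ((2.8)·(-3.2) + (0.8)·(1.8) + (-2.2)·(0.8) + (-4.2)·(2.8) + (2.8)·(-2.2)) / 4 = -27.2/4 = -6.8
  s[V,V] = ((-3.2)·(-3.2) + (1.8)·(1.8) + (0.8)·(0.8) + (2.8)·(2.8) + (-2.2)·(-2.2)) / 4 = 26.8/4 = 6.7
  Sample standard deviations s_i = √(s[i,i]):
  s(U) = √(9.7) = 3.1145
  s(V) = √(6.7) = 2.5884

Step 3 — r_{ij} = s_{ij} / (s_i · s_j):
  r[U,U] = 1 (diagonal).
  r[U,V] = -6.8 / (3.1145 · 2.5884) = -6.8 / 8.0616 = -0.8435
  r[V,V] = 1 (diagonal).

R is symmetric with unit diagonal. Assembling:

R = [[1, -0.8435],
 [-0.8435, 1]]


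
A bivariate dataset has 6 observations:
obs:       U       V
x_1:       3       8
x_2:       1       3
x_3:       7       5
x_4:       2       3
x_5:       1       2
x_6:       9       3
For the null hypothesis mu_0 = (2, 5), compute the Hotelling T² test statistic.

Step 1 — sample mean vector:
  mean(U) = (3 + 1 + 7 + 2 + 1 + 9) / 6 = 23/6 = 3.8333
  mean(V) = (8 + 3 + 5 + 3 + 2 + 3) / 6 = 24/6 = 4
  x̄ = (3.8333, 4),  deviation x̄ - mu_0 = (3.8333, 4) - (2, 5) = (1.8333, -1).

Step 2 — sample covariance matrix, S[i,j] = (1/(n-1)) · Σ_k (x_{k,i} - mean_i) · (x_{k,j} - mean_j), divisor n-1 = 5:
  S[U,U] = ((-0.8333)·(-0.8333) + (-2.8333)·(-2.8333) + (3.1667)·(3.1667) + (-1.8333)·(-1.8333) + (-2.8333)·(-2.8333) + (5.1667)·(5.1667)) / 5 = 56.8333/5 = 11.3667
  S[U,V] = ((-0.8333)·(4) + (-2.8333)·(-1) + (3.1667)·(1) + (-1.8333)·(-1) + (-2.8333)·(-2) + (5.1667)·(-1)) / 5 = 5/5 = 1
  S[V,V] = ((4)·(4) + (-1)·(-1) + (1)·(1) + (-1)·(-1) + (-2)·(-2) + (-1)·(-1)) / 5 = 24/5 = 4.8
  S = [[11.3667, 1],
 [1, 4.8]].

Step 3 — invert S. det(S) = 11.3667·4.8 - (1)² = 53.56.
  S^{-1} = (1/det) · [[d, -b], [-b, a]] = [[0.0896, -0.0187],
 [-0.0187, 0.2122]].

Step 4 — quadratic form (x̄ - mu_0)^T · S^{-1} · (x̄ - mu_0):
  S^{-1} · (x̄ - mu_0) = (0.183, -0.2465),
  (x̄ - mu_0)^T · [...] = (1.8333)·(0.183) + (-1)·(-0.2465) = 0.5819.

Step 5 — scale by n: T² = 6 · 0.5819 = 3.4914.

T² ≈ 3.4914


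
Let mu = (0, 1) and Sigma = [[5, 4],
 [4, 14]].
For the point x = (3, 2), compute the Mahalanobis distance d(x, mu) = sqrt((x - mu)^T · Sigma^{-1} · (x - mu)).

Step 1 — centre the observation: (x - mu) = (3, 1).

Step 2 — invert Sigma. det(Sigma) = 5·14 - (4)² = 54.
  Sigma^{-1} = (1/det) · [[d, -b], [-b, a]] = [[0.2593, -0.0741],
 [-0.0741, 0.0926]].

Step 3 — form the quadratic (x - mu)^T · Sigma^{-1} · (x - mu):
  Sigma^{-1} · (x - mu) = (0.7037, -0.1296).
  (x - mu)^T · [Sigma^{-1} · (x - mu)] = (3)·(0.7037) + (1)·(-0.1296) = 1.9815.

Step 4 — take square root: d = √(1.9815) ≈ 1.4077.

d(x, mu) = √(1.9815) ≈ 1.4077


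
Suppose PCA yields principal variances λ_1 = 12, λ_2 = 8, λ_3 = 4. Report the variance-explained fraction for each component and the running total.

Step 1 — total variance = trace(Sigma) = Σ λ_i = 12 + 8 + 4 = 24.

Step 2 — fraction explained by component i = λ_i / Σ λ:
  PC1: 12/24 = 0.5
  PC2: 8/24 = 0.3333
  PC3: 4/24 = 0.1667

Step 3 — cumulative fraction after k components = (λ_1 + ... + λ_k) / Σ λ:
  k = 1: 12/24 = 0.5
  k = 2: (12 + 8)/24 = 20/24 = 0.8333
  k = 3: (12 + 8 + 4)/24 = 24/24 = 1

Summary (fraction, with percent):

explained: PC1 0.5 (50%), PC2 0.3333 (33.33%), PC3 0.1667 (16.67%);  cumulative: 0.5, 0.8333, 1


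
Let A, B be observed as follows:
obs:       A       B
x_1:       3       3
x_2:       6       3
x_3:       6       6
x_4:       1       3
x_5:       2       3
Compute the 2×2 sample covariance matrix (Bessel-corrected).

Step 1 — column means:
  mean(A) = (3 + 6 + 6 + 1 + 2) / 5 = 18/5 = 3.6
  mean(B) = (3 + 3 + 6 + 3 + 3) / 5 = 18/5 = 3.6

Step 2 — sample covariance S[i,j] = (1/(n-1)) · Σ_k (x_{k,i} - mean_i) · (x_{k,j} - mean_j), with n-1 = 4.
  S[A,A] = ((-0.6)·(-0.6) + (2.4)·(2.4) + (2.4)·(2.4) + (-2.6)·(-2.6) + (-1.6)·(-1.6)) / 4 = 21.2/4 = 5.3
  S[A,B] = ((-0.6)·(-0.6) + (2.4)·(-0.6) + (2.4)·(2.4) + (-2.6)·(-0.6) + (-1.6)·(-0.6)) / 4 = 7.2/4 = 1.8
  S[B,B] = ((-0.6)·(-0.6) + (-0.6)·(-0.6) + (2.4)·(2.4) + (-0.6)·(-0.6) + (-0.6)·(-0.6)) / 4 = 7.2/4 = 1.8

S is symmetric (S[j,i] = S[i,j]). Assembling:

S = [[5.3, 1.8],
 [1.8, 1.8]]


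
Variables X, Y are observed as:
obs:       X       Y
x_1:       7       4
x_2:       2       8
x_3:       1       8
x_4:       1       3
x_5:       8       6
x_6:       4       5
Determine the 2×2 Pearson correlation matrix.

Step 1 — column means:
  mean(X) = (7 + 2 + 1 + 1 + 8 + 4) / 6 = 23/6 = 3.8333
  mean(Y) = (4 + 8 + 8 + 3 + 6 + 5) / 6 = 34/6 = 5.6667

Step 2 — sample variances and covariances s[i,j] = (1/(n-1)) · Σ_k (x_{k,i} - mean_i) · (x_{k,j} - mean_j), with n-1 = 5:
  s[X,X] = ((3.1667)·(3.1667) + (-1.8333)·(-1.8333) + (-2.8333)·(-2.8333) + (-2.8333)·(-2.8333) + (4.1667)·(4.1667) + (0.1667)·(0.1667)) / 5 = 46.8333/5 = 9.3667
  s[X,Y] = ((3.1667)·(-1.6667) + (-1.8333)·(2.3333) + (-2.8333)·(2.3333) + (-2.8333)·(-2.6667) + (4.1667)·(0.3333) + (0.1667)·(-0.6667)) / 5 = -7.3333/5 = -1.4667
  s[Y,Y] = ((-1.6667)·(-1.6667) + (2.3333)·(2.3333) + (2.3333)·(2.3333) + (-2.6667)·(-2.6667) + (0.3333)·(0.3333) + (-0.6667)·(-0.6667)) / 5 = 21.3333/5 = 4.2667
  Sample standard deviations s_i = √(s[i,i]):
  s(X) = √(9.3667) = 3.0605
  s(Y) = √(4.2667) = 2.0656

Step 3 — r_{ij} = s_{ij} / (s_i · s_j):
  r[X,X] = 1 (diagonal).
  r[X,Y] = -1.4667 / (3.0605 · 2.0656) = -1.4667 / 6.3217 = -0.232
  r[Y,Y] = 1 (diagonal).

R is symmetric with unit diagonal. Assembling:

R = [[1, -0.232],
 [-0.232, 1]]


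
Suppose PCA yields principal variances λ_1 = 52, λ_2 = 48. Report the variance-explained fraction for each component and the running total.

Step 1 — total variance = trace(Sigma) = Σ λ_i = 52 + 48 = 100.

Step 2 — fraction explained by component i = λ_i / Σ λ:
  PC1: 52/100 = 0.52
  PC2: 48/100 = 0.48

Step 3 — cumulative fraction after k components = (λ_1 + ... + λ_k) / Σ λ:
  k = 1: 52/100 = 0.52
  k = 2: (52 + 48)/100 = 100/100 = 1

Summary (fraction, with percent):

explained: PC1 0.52 (52%), PC2 0.48 (48%);  cumulative: 0.52, 1


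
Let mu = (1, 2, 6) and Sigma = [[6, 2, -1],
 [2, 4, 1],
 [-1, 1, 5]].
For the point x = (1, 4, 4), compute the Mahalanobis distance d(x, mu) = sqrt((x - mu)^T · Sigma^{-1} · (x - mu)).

Step 1 — centre the observation: (x - mu) = (0, 2, -2).

Step 2 — invert Sigma (cofactor / det for 3×3, or solve directly):
  Sigma^{-1} = [[0.2209, -0.1279, 0.0698],
 [-0.1279, 0.3372, -0.093],
 [0.0698, -0.093, 0.2326]].

Step 3 — form the quadratic (x - mu)^T · Sigma^{-1} · (x - mu):
  Sigma^{-1} · (x - mu) = (-0.3953, 0.8605, -0.6512).
  (x - mu)^T · [Sigma^{-1} · (x - mu)] = (0)·(-0.3953) + (2)·(0.8605) + (-2)·(-0.6512) = 3.0233.

Step 4 — take square root: d = √(3.0233) ≈ 1.7388.

d(x, mu) = √(3.0233) ≈ 1.7388


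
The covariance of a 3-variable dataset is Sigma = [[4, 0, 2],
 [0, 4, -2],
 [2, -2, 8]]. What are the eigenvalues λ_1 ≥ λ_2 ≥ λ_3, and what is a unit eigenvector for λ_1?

Step 1 — characteristic polynomial p(λ) = det(λI - Sigma) = λ³ - tr·λ² + c_1·λ - det, where tr = trace, c_1 = sum of the principal 2×2 minors, det = det(Sigma):
  tr = 4 + 4 + 8 = 16,
  c_1 = (4·4 - (0)²) + (4·8 - (2)²) + (4·8 - (-2)²) = 16 + 28 + 28 = 72,
  det = 4·(4·8 - (-2)²) - (0)·((0)·8 - (-2)·(2)) + (2)·((0)·(-2) - 4·(2)) = 4·(28) - (0)·(4) + (2)·(-8) = 96.
  So p(λ) = λ³ - 16λ² + 72λ - 96.
Step 2 — look for an integer root (rational root theorem: any rational root is an integer divisor of 96). Testing λ = 4:
  p(4) = 64 - 256 + 288 - 96 = 0  ✓
  Dividing out (λ - 4): p(λ) = (λ - 4)(λ² - 12λ + 24).
Step 3 — remaining eigenvalues from the quadratic λ² - 12λ + 24 = 0:
  Δ = 12² - 4·24 = 144 - 96 = 48,  λ = (12 ± √48)/2 = (12 ± 6.9282)/2 ≈ 9.4641 or 2.5359.
  Sorted: λ_1 = 9.4641,  λ_2 = 4,  λ_3 = 2.5359  (check: sum = 16 = tr ✓).

Step 4 — unit eigenvector for λ_1 ≈ 9.4641: v spans the null space of (Sigma - λ_1 I), whose rows are
  r_1 = (-5.4641, 0, 2),  r_2 = (0, -5.4641, -2),  r_3 = (2, -2, -1.4641).
  v is orthogonal to every row, so take v ∝ r_1 × r_2 = ((0)·(-2) - (2)·(-5.4641), (2)·(0) - (-5.4641)·(-2), (-5.4641)·(-5.4641) - (0)·(0)) ≈ (10.9282, -10.9282, 29.8564).
  Let u = (10.9282, -10.9282, 29.8564).
  ||u|| = √((10.9282)² + (-10.9282)² + (29.8564)²) = √(1130.2563) ≈ 33.6193,  v_1 = u/||u|| ≈ (0.3251, -0.3251, 0.8881) (||v_1|| = 1).

λ_1 = 9.4641,  λ_2 = 4,  λ_3 = 2.5359;  v_1 ≈ (0.3251, -0.3251, 0.8881)


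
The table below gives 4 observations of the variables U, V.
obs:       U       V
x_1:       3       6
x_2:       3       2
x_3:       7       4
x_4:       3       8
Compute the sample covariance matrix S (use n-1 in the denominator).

Step 1 — column means:
  mean(U) = (3 + 3 + 7 + 3) / 4 = 16/4 = 4
  mean(V) = (6 + 2 + 4 + 8) / 4 = 20/4 = 5

Step 2 — sample covariance S[i,j] = (1/(n-1)) · Σ_k (x_{k,i} - mean_i) · (x_{k,j} - mean_j), with n-1 = 3.
  S[U,U] = ((-1)·(-1) + (-1)·(-1) + (3)·(3) + (-1)·(-1)) / 3 = 12/3 = 4
  S[U,V] = ((-1)·(1) + (-1)·(-3) + (3)·(-1) + (-1)·(3)) / 3 = -4/3 = -1.3333
  S[V,V] = ((1)·(1) + (-3)·(-3) + (-1)·(-1) + (3)·(3)) / 3 = 20/3 = 6.6667

S is symmetric (S[j,i] = S[i,j]). Assembling:

S = [[4, -1.3333],
 [-1.3333, 6.6667]]


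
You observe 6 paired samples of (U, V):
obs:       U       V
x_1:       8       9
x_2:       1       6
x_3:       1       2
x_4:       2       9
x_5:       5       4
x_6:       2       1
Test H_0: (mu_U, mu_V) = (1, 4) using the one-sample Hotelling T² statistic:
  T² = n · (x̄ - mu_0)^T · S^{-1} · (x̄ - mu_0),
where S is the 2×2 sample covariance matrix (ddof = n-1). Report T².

Step 1 — sample mean vector:
  mean(U) = (8 + 1 + 1 + 2 + 5 + 2) / 6 = 19/6 = 3.1667
  mean(V) = (9 + 6 + 2 + 9 + 4 + 1) / 6 = 31/6 = 5.1667
  x̄ = (3.1667, 5.1667),  deviation x̄ - mu_0 = (3.1667, 5.1667) - (1, 4) = (2.1667, 1.1667).

Step 2 — sample covariance matrix, S[i,j] = (1/(n-1)) · Σ_k (x_{k,i} - mean_i) · (x_{k,j} - mean_j), divisor n-1 = 5:
  S[U,U] = ((4.8333)·(4.8333) + (-2.1667)·(-2.1667) + (-2.1667)·(-2.1667) + (-1.1667)·(-1.1667) + (1.8333)·(1.8333) + (-1.1667)·(-1.1667)) / 5 = 38.8333/5 = 7.7667
  S[U,V] = ((4.8333)·(3.8333) + (-2.1667)·(0.8333) + (-2.1667)·(-3.1667) + (-1.1667)·(3.8333) + (1.8333)·(-1.1667) + (-1.1667)·(-4.1667)) / 5 = 21.8333/5 = 4.3667
  S[V,V] = ((3.8333)·(3.8333) + (0.8333)·(0.8333) + (-3.1667)·(-3.1667) + (3.8333)·(3.8333) + (-1.1667)·(-1.1667) + (-4.1667)·(-4.1667)) / 5 = 58.8333/5 = 11.7667
  S = [[7.7667, 4.3667],
 [4.3667, 11.7667]].

Step 3 — invert S. det(S) = 7.7667·11.7667 - (4.3667)² = 72.32.
  S^{-1} = (1/det) · [[d, -b], [-b, a]] = [[0.1627, -0.0604],
 [-0.0604, 0.1074]].

Step 4 — quadratic form (x̄ - mu_0)^T · S^{-1} · (x̄ - mu_0):
  S^{-1} · (x̄ - mu_0) = (0.2821, -0.0055),
  (x̄ - mu_0)^T · [...] = (2.1667)·(0.2821) + (1.1667)·(-0.0055) = 0.6047.

Step 5 — scale by n: T² = 6 · 0.6047 = 3.6283.

T² ≈ 3.6283


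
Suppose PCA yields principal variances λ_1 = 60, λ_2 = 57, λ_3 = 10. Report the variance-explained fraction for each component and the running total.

Step 1 — total variance = trace(Sigma) = Σ λ_i = 60 + 57 + 10 = 127.

Step 2 — fraction explained by component i = λ_i / Σ λ:
  PC1: 60/127 = 0.4724
  PC2: 57/127 = 0.4488
  PC3: 10/127 = 0.0787

Step 3 — cumulative fraction after k components = (λ_1 + ... + λ_k) / Σ λ:
  k = 1: 60/127 = 0.4724
  k = 2: (60 + 57)/127 = 117/127 = 0.9213
  k = 3: (60 + 57 + 10)/127 = 127/127 = 1

Summary (fraction, with percent):

explained: PC1 0.4724 (47.24%), PC2 0.4488 (44.88%), PC3 0.0787 (7.87%);  cumulative: 0.4724, 0.9213, 1


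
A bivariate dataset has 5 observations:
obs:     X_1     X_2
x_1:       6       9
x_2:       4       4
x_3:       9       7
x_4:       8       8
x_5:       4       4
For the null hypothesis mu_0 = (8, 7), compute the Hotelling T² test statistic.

Step 1 — sample mean vector:
  mean(X_1) = (6 + 4 + 9 + 8 + 4) / 5 = 31/5 = 6.2
  mean(X_2) = (9 + 4 + 7 + 8 + 4) / 5 = 32/5 = 6.4
  x̄ = (6.2, 6.4),  deviation x̄ - mu_0 = (6.2, 6.4) - (8, 7) = (-1.8, -0.6).

Step 2 — sample covariance matrix, S[i,j] = (1/(n-1)) · Σ_k (x_{k,i} - mean_i) · (x_{k,j} - mean_j), divisor n-1 = 4:
  S[X_1,X_1] = ((-0.2)·(-0.2) + (-2.2)·(-2.2) + (2.8)·(2.8) + (1.8)·(1.8) + (-2.2)·(-2.2)) / 4 = 20.8/4 = 5.2
  S[X_1,X_2] = ((-0.2)·(2.6) + (-2.2)·(-2.4) + (2.8)·(0.6) + (1.8)·(1.6) + (-2.2)·(-2.4)) / 4 = 14.6/4 = 3.65
  S[X_2,X_2] = ((2.6)·(2.6) + (-2.4)·(-2.4) + (0.6)·(0.6) + (1.6)·(1.6) + (-2.4)·(-2.4)) / 4 = 21.2/4 = 5.3
  S = [[5.2, 3.65],
 [3.65, 5.3]].

Step 3 — invert S. det(S) = 5.2·5.3 - (3.65)² = 14.2375.
  S^{-1} = (1/det) · [[d, -b], [-b, a]] = [[0.3723, -0.2564],
 [-0.2564, 0.3652]].

Step 4 — quadratic form (x̄ - mu_0)^T · S^{-1} · (x̄ - mu_0):
  S^{-1} · (x̄ - mu_0) = (-0.5162, 0.2423),
  (x̄ - mu_0)^T · [...] = (-1.8)·(-0.5162) + (-0.6)·(0.2423) = 0.7838.

Step 5 — scale by n: T² = 5 · 0.7838 = 3.9192.

T² ≈ 3.9192


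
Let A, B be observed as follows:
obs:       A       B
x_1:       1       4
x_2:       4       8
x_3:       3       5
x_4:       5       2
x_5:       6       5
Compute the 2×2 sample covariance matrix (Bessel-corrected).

Step 1 — column means:
  mean(A) = (1 + 4 + 3 + 5 + 6) / 5 = 19/5 = 3.8
  mean(B) = (4 + 8 + 5 + 2 + 5) / 5 = 24/5 = 4.8

Step 2 — sample covariance S[i,j] = (1/(n-1)) · Σ_k (x_{k,i} - mean_i) · (x_{k,j} - mean_j), with n-1 = 4.
  S[A,A] = ((-2.8)·(-2.8) + (0.2)·(0.2) + (-0.8)·(-0.8) + (1.2)·(1.2) + (2.2)·(2.2)) / 4 = 14.8/4 = 3.7
  S[A,B] = ((-2.8)·(-0.8) + (0.2)·(3.2) + (-0.8)·(0.2) + (1.2)·(-2.8) + (2.2)·(0.2)) / 4 = -0.2/4 = -0.05
  S[B,B] = ((-0.8)·(-0.8) + (3.2)·(3.2) + (0.2)·(0.2) + (-2.8)·(-2.8) + (0.2)·(0.2)) / 4 = 18.8/4 = 4.7

S is symmetric (S[j,i] = S[i,j]). Assembling:

S = [[3.7, -0.05],
 [-0.05, 4.7]]


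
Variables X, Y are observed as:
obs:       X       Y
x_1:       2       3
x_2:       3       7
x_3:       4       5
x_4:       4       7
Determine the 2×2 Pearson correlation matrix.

Step 1 — column means:
  mean(X) = (2 + 3 + 4 + 4) / 4 = 13/4 = 3.25
  mean(Y) = (3 + 7 + 5 + 7) / 4 = 22/4 = 5.5

Step 2 — sample variances and covariances s[i,j] = (1/(n-1)) · Σ_k (x_{k,i} - mean_i) · (x_{k,j} - mean_j), with n-1 = 3:
  s[X,X] = ((-1.25)·(-1.25) + (-0.25)·(-0.25) + (0.75)·(0.75) + (0.75)·(0.75)) / 3 = 2.75/3 = 0.9167
  s[X,Y] = ((-1.25)·(-2.5) + (-0.25)·(1.5) + (0.75)·(-0.5) + (0.75)·(1.5)) / 3 = 3.5/3 = 1.1667
  s[Y,Y] = ((-2.5)·(-2.5) + (1.5)·(1.5) + (-0.5)·(-0.5) + (1.5)·(1.5)) / 3 = 11/3 = 3.6667
  Sample standard deviations s_i = √(s[i,i]):
  s(X) = √(0.9167) = 0.9574
  s(Y) = √(3.6667) = 1.9149

Step 3 — r_{ij} = s_{ij} / (s_i · s_j):
  r[X,X] = 1 (diagonal).
  r[X,Y] = 1.1667 / (0.9574 · 1.9149) = 1.1667 / 1.8333 = 0.6364
  r[Y,Y] = 1 (diagonal).

R is symmetric with unit diagonal. Assembling:

R = [[1, 0.6364],
 [0.6364, 1]]


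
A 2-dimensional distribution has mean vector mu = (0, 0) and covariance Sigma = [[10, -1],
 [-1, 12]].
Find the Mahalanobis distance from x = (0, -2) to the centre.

Step 1 — centre the observation: (x - mu) = (0, -2).

Step 2 — invert Sigma. det(Sigma) = 10·12 - (-1)² = 119.
  Sigma^{-1} = (1/det) · [[d, -b], [-b, a]] = [[0.1008, 0.0084],
 [0.0084, 0.084]].

Step 3 — form the quadratic (x - mu)^T · Sigma^{-1} · (x - mu):
  Sigma^{-1} · (x - mu) = (-0.0168, -0.1681).
  (x - mu)^T · [Sigma^{-1} · (x - mu)] = (0)·(-0.0168) + (-2)·(-0.1681) = 0.3361.

Step 4 — take square root: d = √(0.3361) ≈ 0.5798.

d(x, mu) = √(0.3361) ≈ 0.5798


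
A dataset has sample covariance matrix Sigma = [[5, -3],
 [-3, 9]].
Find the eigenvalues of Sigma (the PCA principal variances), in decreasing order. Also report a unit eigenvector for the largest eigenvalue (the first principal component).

Step 1 — characteristic polynomial of 2×2 Sigma:
  det(Sigma - λI) = λ² - trace · λ + det = 0.
  trace = 5 + 9 = 14, det = 5·9 - (-3)² = 36.
Step 2 — discriminant:
  Δ = trace² - 4·det = 196 - 144 = 52.
Step 3 — eigenvalues:
  λ = (trace ± √Δ)/2 = (14 ± 7.2111)/2,
  λ_1 = 10.6056,  λ_2 = 3.3944.

Step 4 — unit eigenvector for λ_1: solve (Sigma - λ_1 I)v = 0. First row:
  (5 - 10.6056)·v_x + (-3)·v_y = 0, i.e. (-5.6056)·v_x + (-3)·v_y = 0,
  so v ∝ (b, λ_1 - a) = (-3, 5.6056); multiply by -1 so the first entry is positive: u = (3, -5.6056).
  ||u|| = √((3)² + (-5.6056)²) = √(40.4222) ≈ 6.3578,
  v_1 = u/||u|| ≈ (0.4719, -0.8817) (||v_1|| = 1).

λ_1 = 10.6056,  λ_2 = 3.3944;  v_1 ≈ (0.4719, -0.8817)


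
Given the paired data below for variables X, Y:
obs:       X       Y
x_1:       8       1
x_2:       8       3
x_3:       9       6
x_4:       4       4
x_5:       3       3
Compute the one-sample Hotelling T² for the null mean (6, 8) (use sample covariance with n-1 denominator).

Step 1 — sample mean vector:
  mean(X) = (8 + 8 + 9 + 4 + 3) / 5 = 32/5 = 6.4
  mean(Y) = (1 + 3 + 6 + 4 + 3) / 5 = 17/5 = 3.4
  x̄ = (6.4, 3.4),  deviation x̄ - mu_0 = (6.4, 3.4) - (6, 8) = (0.4, -4.6).

Step 2 — sample covariance matrix, S[i,j] = (1/(n-1)) · Σ_k (x_{k,i} - mean_i) · (x_{k,j} - mean_j), divisor n-1 = 4:
  S[X,X] = ((1.6)·(1.6) + (1.6)·(1.6) + (2.6)·(2.6) + (-2.4)·(-2.4) + (-3.4)·(-3.4)) / 4 = 29.2/4 = 7.3
  S[X,Y] = ((1.6)·(-2.4) + (1.6)·(-0.4) + (2.6)·(2.6) + (-2.4)·(0.6) + (-3.4)·(-0.4)) / 4 = 2.2/4 = 0.55
  S[Y,Y] = ((-2.4)·(-2.4) + (-0.4)·(-0.4) + (2.6)·(2.6) + (0.6)·(0.6) + (-0.4)·(-0.4)) / 4 = 13.2/4 = 3.3
  S = [[7.3, 0.55],
 [0.55, 3.3]].

Step 3 — invert S. det(S) = 7.3·3.3 - (0.55)² = 23.7875.
  S^{-1} = (1/det) · [[d, -b], [-b, a]] = [[0.1387, -0.0231],
 [-0.0231, 0.3069]].

Step 4 — quadratic form (x̄ - mu_0)^T · S^{-1} · (x̄ - mu_0):
  S^{-1} · (x̄ - mu_0) = (0.1618, -1.4209),
  (x̄ - mu_0)^T · [...] = (0.4)·(0.1618) + (-4.6)·(-1.4209) = 6.6009.

Step 5 — scale by n: T² = 5 · 6.6009 = 33.0047.

T² ≈ 33.0047
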